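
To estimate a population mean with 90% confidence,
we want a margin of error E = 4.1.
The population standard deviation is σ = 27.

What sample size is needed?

z_0.05 = 1.645
n = (z×σ/E)² = (1.645×27/4.1)²
n = 117.3523
Round up: n = 118

Answer: n = 118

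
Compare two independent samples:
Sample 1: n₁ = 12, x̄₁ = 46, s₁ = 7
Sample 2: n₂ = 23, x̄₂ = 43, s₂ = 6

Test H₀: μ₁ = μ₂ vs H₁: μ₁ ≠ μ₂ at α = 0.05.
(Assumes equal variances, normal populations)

Answer: t = 1.3265, fail to reject H₀

Derivation:
Pooled variance: s²_p = [11×7² + 22×6²]/(33) = 40.3333
s_p = 6.3509
SE = s_p×√(1/n₁ + 1/n₂) = 6.3509×√(1/12 + 1/23) = 2.2616
t = (x̄₁ - x̄₂)/SE = (46 - 43)/2.2616 = 1.3265
df = 33, t-critical = ±2.035
Decision: fail to reject H₀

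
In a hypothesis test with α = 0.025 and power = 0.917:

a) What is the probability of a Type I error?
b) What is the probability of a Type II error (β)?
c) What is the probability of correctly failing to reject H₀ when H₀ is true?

a) Type I error probability = α = 0.025
b) Power = P(reject H₀ | H₁ true) = 1 - β = 0.917, so Type II error probability = β = 1 - Power = 0.083
c) P(fail to reject H₀ | H₀ true) = 1 - α = 0.975

Answer: a) 0.025, b) 0.083, c) 0.975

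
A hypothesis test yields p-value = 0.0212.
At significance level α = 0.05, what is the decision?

Answer: reject H₀

Derivation:
Compare p-value to α:
0.0212 < 0.05
Decision: reject H₀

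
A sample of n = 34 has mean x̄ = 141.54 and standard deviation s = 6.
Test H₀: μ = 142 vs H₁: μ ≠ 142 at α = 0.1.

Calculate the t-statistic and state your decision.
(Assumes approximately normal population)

df = n - 1 = 33
SE = s/√n = 6/√34 = 1.0290
t = (x̄ - μ₀)/SE = (141.54 - 142)/1.0290 = -0.4470
Critical value: t_{0.05,33} = ±1.692
p-value ≈ 0.6578
Decision: fail to reject H₀

Answer: t = -0.4470, fail to reject H₀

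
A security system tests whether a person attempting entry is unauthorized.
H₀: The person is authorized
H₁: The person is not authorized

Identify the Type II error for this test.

Answer: Granting entry to an unauthorized person

Derivation:
Type I error (α): Rejecting H₀ when H₀ is true
Type II error (β): Failing to reject H₀ when H₁ is true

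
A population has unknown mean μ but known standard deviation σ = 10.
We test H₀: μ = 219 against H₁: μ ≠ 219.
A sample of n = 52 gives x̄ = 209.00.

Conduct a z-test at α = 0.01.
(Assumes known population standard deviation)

Standard error: SE = σ/√n = 10/√52 = 1.3868
z-statistic: z = (x̄ - μ₀)/SE = (209.00 - 219)/1.3868 = -7.2108
Critical value: ±2.576
p-value < 0.0001
Decision: reject H₀

Answer: z = -7.2108, reject H₀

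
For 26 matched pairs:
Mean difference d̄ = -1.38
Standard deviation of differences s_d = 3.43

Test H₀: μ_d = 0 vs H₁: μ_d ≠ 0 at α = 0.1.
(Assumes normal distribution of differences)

df = n - 1 = 25
SE = s_d/√n = 3.43/√26 = 0.6727
t = d̄/SE = -1.38/0.6727 = -2.0514
Critical value: t_{0.05,25} = ±1.708
p-value ≈ 0.0508
Decision: reject H₀

Answer: t = -2.0514, reject H₀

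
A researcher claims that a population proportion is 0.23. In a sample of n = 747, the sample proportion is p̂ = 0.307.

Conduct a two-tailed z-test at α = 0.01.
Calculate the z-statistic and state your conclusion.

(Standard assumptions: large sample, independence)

Answer: z = 5.0010, reject H₀

Derivation:
H₀: p = 0.23, H₁: p ≠ 0.23
Standard error: SE = √(p₀(1-p₀)/n) = √(0.23×0.77/747) = 0.015397
z-statistic: z = (p̂ - p₀)/SE = (0.307 - 0.23)/0.015397 = 5.0010
Critical value: z_0.005 = ±2.576
p-value < 0.0001
Decision: reject H₀ at α = 0.01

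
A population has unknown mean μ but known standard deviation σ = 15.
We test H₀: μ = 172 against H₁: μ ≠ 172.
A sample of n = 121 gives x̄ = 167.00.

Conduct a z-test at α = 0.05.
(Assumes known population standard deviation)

Standard error: SE = σ/√n = 15/√121 = 1.3636
z-statistic: z = (x̄ - μ₀)/SE = (167.00 - 172)/1.3636 = -3.6668
Critical value: ±1.960
p-value = 0.0002
Decision: reject H₀

Answer: z = -3.6668, reject H₀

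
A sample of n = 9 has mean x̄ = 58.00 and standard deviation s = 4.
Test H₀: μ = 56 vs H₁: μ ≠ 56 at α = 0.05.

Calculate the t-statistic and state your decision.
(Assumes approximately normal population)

Answer: t = 1.5000, fail to reject H₀

Derivation:
df = n - 1 = 8
SE = s/√n = 4/√9 = 1.3333
t = (x̄ - μ₀)/SE = (58.00 - 56)/1.3333 = 1.5000
Critical value: t_{0.025,8} = ±2.306
p-value ≈ 0.1720
Decision: fail to reject H₀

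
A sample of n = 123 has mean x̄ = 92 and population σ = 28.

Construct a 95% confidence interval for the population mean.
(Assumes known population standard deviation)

Answer: (87.0516, 96.9484)

Derivation:
Confidence level: 95%, α = 0.05
z_0.025 = 1.960
SE = σ/√n = 28/√123 = 2.5247
Margin of error = 1.960 × 2.5247 = 4.9484
CI: x̄ ± margin = 92 ± 4.9484
CI: (87.0516, 96.9484)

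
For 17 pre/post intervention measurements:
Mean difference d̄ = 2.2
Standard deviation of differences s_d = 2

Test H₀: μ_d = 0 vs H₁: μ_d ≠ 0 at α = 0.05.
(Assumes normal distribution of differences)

df = n - 1 = 16
SE = s_d/√n = 2/√17 = 0.4851
t = d̄/SE = 2.2/0.4851 = 4.5351
Critical value: t_{0.025,16} = ±2.120
p-value ≈ 0.0003
Decision: reject H₀

Answer: t = 4.5351, reject H₀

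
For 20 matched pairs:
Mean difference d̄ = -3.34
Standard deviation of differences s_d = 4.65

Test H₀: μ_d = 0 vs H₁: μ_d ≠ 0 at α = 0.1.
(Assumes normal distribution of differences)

df = n - 1 = 19
SE = s_d/√n = 4.65/√20 = 1.0398
t = d̄/SE = -3.34/1.0398 = -3.2122
Critical value: t_{0.05,19} = ±1.729
p-value ≈ 0.0046
Decision: reject H₀

Answer: t = -3.2122, reject H₀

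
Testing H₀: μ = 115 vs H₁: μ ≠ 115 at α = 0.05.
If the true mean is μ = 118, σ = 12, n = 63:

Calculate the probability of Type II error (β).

Answer: β ≈ 0.4903

Derivation:
SE = σ/√n = 12/√63 = 1.5119
Critical values: μ₀ ± z_0.025×SE = 115 ± 1.960×1.5119
Acceptance region: (112.0367, 117.9633)
Under H₁ (μ = 118): z_high = (117.9633 - 118)/1.5119 = -0.0243, z_low = (112.0367 - 118)/1.5119 = -3.9442
β = P(not reject | H₁) = Φ(-0.0243) - Φ(-3.9442) ≈ 0.4903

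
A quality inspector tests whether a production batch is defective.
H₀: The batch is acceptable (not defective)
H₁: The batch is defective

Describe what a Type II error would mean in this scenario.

Answer: Shipping a defective batch to customers

Derivation:
A Type I error (probability α) occurs when we reject a true H₀.
A Type II error (probability β) occurs when we fail to reject a false H₀.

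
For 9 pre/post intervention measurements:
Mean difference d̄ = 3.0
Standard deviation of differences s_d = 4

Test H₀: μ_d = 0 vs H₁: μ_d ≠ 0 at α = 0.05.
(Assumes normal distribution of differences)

Answer: t = 2.2501, fail to reject H₀

Derivation:
df = n - 1 = 8
SE = s_d/√n = 4/√9 = 1.3333
t = d̄/SE = 3.0/1.3333 = 2.2501
Critical value: t_{0.025,8} = ±2.306
p-value ≈ 0.0546
Decision: fail to reject H₀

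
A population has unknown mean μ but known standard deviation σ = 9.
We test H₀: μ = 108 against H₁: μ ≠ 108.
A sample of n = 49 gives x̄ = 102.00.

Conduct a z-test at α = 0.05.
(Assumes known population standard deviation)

Answer: z = -4.6667, reject H₀

Derivation:
Standard error: SE = σ/√n = 9/√49 = 1.2857
z-statistic: z = (x̄ - μ₀)/SE = (102.00 - 108)/1.2857 = -4.6667
Critical value: ±1.960
p-value < 0.0001
Decision: reject H₀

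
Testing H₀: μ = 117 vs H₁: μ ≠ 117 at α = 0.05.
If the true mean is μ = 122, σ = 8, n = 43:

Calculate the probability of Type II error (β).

SE = σ/√n = 8/√43 = 1.2200
Critical values: μ₀ ± z_0.025×SE = 117 ± 1.960×1.2200
Acceptance region: (114.6088, 119.3912)
Under H₁ (μ = 122): z_high = (119.3912 - 122)/1.2200 = -2.1384, z_low = (114.6088 - 122)/1.2200 = -6.0584
β = P(not reject | H₁) = Φ(-2.1384) - Φ(-6.0584) ≈ 0.0162

Answer: β ≈ 0.0162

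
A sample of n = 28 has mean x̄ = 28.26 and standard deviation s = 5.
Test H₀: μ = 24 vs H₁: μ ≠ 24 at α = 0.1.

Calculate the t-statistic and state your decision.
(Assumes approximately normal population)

df = n - 1 = 27
SE = s/√n = 5/√28 = 0.9449
t = (x̄ - μ₀)/SE = (28.26 - 24)/0.9449 = 4.5084
Critical value: t_{0.05,27} = ±1.703
p-value ≈ 0.0001
Decision: reject H₀

Answer: t = 4.5084, reject H₀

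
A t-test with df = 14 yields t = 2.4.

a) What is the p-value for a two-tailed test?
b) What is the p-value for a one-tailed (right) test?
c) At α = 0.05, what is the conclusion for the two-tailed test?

Answer: a) 0.0309, b) 0.0154, c) reject H₀

Derivation:
Using t-distribution with df = 14:
a) Two-tailed: p = 2×P(T > 2.4) = 0.0309
b) One-tailed: p = P(T > 2.4) = 0.0154
c) 0.0309 < 0.05, reject H₀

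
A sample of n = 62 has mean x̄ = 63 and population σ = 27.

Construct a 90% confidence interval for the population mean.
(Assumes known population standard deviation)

Answer: (57.3593, 68.6407)

Derivation:
Confidence level: 90%, α = 0.1
z_0.05 = 1.645
SE = σ/√n = 27/√62 = 3.4290
Margin of error = 1.645 × 3.4290 = 5.6407
CI: x̄ ± margin = 63 ± 5.6407
CI: (57.3593, 68.6407)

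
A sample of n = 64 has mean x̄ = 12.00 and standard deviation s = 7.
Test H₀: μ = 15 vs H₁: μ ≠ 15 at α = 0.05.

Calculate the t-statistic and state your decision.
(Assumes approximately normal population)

Answer: t = -3.4286, reject H₀

Derivation:
df = n - 1 = 63
SE = s/√n = 7/√64 = 0.8750
t = (x̄ - μ₀)/SE = (12.00 - 15)/0.8750 = -3.4286
Critical value: t_{0.025,63} = ±1.998
p-value ≈ 0.0011
Decision: reject H₀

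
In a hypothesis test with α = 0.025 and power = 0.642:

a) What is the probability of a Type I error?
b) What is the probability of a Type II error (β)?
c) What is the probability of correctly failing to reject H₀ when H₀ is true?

a) Type I error probability = α = 0.025
b) Power = P(reject H₀ | H₁ true) = 1 - β = 0.642, so Type II error probability = β = 1 - Power = 0.358
c) P(fail to reject H₀ | H₀ true) = 1 - α = 0.975

Answer: a) 0.025, b) 0.358, c) 0.975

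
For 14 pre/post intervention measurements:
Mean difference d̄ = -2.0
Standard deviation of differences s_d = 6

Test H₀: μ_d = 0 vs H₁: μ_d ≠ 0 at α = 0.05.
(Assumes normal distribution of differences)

Answer: t = -1.2472, fail to reject H₀

Derivation:
df = n - 1 = 13
SE = s_d/√n = 6/√14 = 1.6036
t = d̄/SE = -2.0/1.6036 = -1.2472
Critical value: t_{0.025,13} = ±2.160
p-value ≈ 0.2343
Decision: fail to reject H₀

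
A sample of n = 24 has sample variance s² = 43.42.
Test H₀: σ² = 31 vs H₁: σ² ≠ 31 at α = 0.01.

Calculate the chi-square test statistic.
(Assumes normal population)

df = n - 1 = 23
χ² = (n-1)s²/σ₀² = 23×43.42/31 = 32.2148
Critical values: χ²_{0.995,23} = 9.260, χ²_{0.005,23} = 44.181
Rejection region: χ² < 9.260 or χ² > 44.181
Decision: fail to reject H₀

Answer: χ² = 32.2148, fail to reject H₀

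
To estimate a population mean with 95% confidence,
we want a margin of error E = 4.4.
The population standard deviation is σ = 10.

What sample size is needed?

z_0.025 = 1.960
n = (z×σ/E)² = (1.960×10/4.4)²
n = 19.8430
Round up: n = 20

Answer: n = 20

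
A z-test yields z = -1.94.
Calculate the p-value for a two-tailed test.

For z = -1.94:
p = 2×P(Z > |-1.94|) = 2×(1 - Φ(1.94)) = 0.0524

Answer: p-value ≈ 0.0524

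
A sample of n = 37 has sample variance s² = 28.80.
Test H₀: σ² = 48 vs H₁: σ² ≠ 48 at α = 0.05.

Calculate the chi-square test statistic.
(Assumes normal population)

df = n - 1 = 36
χ² = (n-1)s²/σ₀² = 36×28.80/48 = 21.6000
Critical values: χ²_{0.975,36} = 21.336, χ²_{0.025,36} = 54.437
Rejection region: χ² < 21.336 or χ² > 54.437
Decision: fail to reject H₀

Answer: χ² = 21.6000, fail to reject H₀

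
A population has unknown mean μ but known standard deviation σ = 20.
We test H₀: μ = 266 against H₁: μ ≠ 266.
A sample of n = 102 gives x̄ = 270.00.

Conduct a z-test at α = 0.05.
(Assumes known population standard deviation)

Answer: z = 2.0199, reject H₀

Derivation:
Standard error: SE = σ/√n = 20/√102 = 1.9803
z-statistic: z = (x̄ - μ₀)/SE = (270.00 - 266)/1.9803 = 2.0199
Critical value: ±1.960
p-value = 0.0434
Decision: reject H₀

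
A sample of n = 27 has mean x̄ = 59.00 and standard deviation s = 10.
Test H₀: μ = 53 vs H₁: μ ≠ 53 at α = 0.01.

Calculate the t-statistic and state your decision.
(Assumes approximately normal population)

Answer: t = 3.1177, reject H₀

Derivation:
df = n - 1 = 26
SE = s/√n = 10/√27 = 1.9245
t = (x̄ - μ₀)/SE = (59.00 - 53)/1.9245 = 3.1177
Critical value: t_{0.005,26} = ±2.779
p-value ≈ 0.0044
Decision: reject H₀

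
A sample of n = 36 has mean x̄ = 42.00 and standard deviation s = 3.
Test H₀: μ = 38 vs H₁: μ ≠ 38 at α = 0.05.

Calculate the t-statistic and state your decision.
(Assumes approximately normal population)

Answer: t = 8.0000, reject H₀

Derivation:
df = n - 1 = 35
SE = s/√n = 3/√36 = 0.5000
t = (x̄ - μ₀)/SE = (42.00 - 38)/0.5000 = 8.0000
Critical value: t_{0.025,35} = ±2.030
p-value < 0.0001
Decision: reject H₀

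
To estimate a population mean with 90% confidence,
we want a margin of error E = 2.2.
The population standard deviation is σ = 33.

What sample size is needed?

Answer: n = 609

Derivation:
z_0.05 = 1.645
n = (z×σ/E)² = (1.645×33/2.2)²
n = 608.8556
Round up: n = 609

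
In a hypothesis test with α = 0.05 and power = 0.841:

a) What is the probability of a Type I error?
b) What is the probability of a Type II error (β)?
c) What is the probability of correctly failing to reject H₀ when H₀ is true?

a) Type I error probability = α = 0.05
b) Power = P(reject H₀ | H₁ true) = 1 - β = 0.841, so Type II error probability = β = 1 - Power = 0.159
c) P(fail to reject H₀ | H₀ true) = 1 - α = 0.95

Answer: a) 0.05, b) 0.159, c) 0.95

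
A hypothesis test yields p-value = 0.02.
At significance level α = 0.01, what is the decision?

Compare p-value to α:
0.02 ≥ 0.01
Decision: fail to reject H₀

Answer: fail to reject H₀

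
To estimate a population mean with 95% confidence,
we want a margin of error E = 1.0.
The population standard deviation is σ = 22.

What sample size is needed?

z_0.025 = 1.960
n = (z×σ/E)² = (1.960×22/1.0)²
n = 1859.3344
Round up: n = 1860

Answer: n = 1860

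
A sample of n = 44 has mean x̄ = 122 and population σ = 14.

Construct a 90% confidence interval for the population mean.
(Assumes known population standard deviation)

Answer: (118.5281, 125.4719)

Derivation:
Confidence level: 90%, α = 0.1
z_0.05 = 1.645
SE = σ/√n = 14/√44 = 2.1106
Margin of error = 1.645 × 2.1106 = 3.4719
CI: x̄ ± margin = 122 ± 3.4719
CI: (118.5281, 125.4719)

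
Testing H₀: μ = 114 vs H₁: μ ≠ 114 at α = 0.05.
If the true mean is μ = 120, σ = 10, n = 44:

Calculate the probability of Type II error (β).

SE = σ/√n = 10/√44 = 1.5076
Critical values: μ₀ ± z_0.025×SE = 114 ± 1.960×1.5076
Acceptance region: (111.0451, 116.9549)
Under H₁ (μ = 120): z_high = (116.9549 - 120)/1.5076 = -2.0198, z_low = (111.0451 - 120)/1.5076 = -5.9398
β = P(not reject | H₁) = Φ(-2.0198) - Φ(-5.9398) ≈ 0.0217

Answer: β ≈ 0.0217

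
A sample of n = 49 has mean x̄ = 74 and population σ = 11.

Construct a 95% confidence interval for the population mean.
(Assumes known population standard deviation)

Confidence level: 95%, α = 0.05
z_0.025 = 1.960
SE = σ/√n = 11/√49 = 1.5714
Margin of error = 1.960 × 1.5714 = 3.0799
CI: x̄ ± margin = 74 ± 3.0799
CI: (70.9201, 77.0799)

Answer: (70.9201, 77.0799)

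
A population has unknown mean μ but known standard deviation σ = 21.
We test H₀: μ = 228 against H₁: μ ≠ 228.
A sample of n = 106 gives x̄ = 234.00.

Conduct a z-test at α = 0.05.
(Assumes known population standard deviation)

Standard error: SE = σ/√n = 21/√106 = 2.0397
z-statistic: z = (x̄ - μ₀)/SE = (234.00 - 228)/2.0397 = 2.9416
Critical value: ±1.960
p-value = 0.0033
Decision: reject H₀

Answer: z = 2.9416, reject H₀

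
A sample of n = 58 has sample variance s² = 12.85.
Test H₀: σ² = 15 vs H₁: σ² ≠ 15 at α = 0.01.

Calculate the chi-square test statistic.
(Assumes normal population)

df = n - 1 = 57
χ² = (n-1)s²/σ₀² = 57×12.85/15 = 48.8300
Critical values: χ²_{0.995,57} = 33.248, χ²_{0.005,57} = 88.236
Rejection region: χ² < 33.248 or χ² > 88.236
Decision: fail to reject H₀

Answer: χ² = 48.8300, fail to reject H₀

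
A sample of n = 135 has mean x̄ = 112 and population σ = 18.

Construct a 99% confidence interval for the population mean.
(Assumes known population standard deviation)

Answer: (108.0093, 115.9907)

Derivation:
Confidence level: 99%, α = 0.01
z_0.005 = 2.576
SE = σ/√n = 18/√135 = 1.5492
Margin of error = 2.576 × 1.5492 = 3.9907
CI: x̄ ± margin = 112 ± 3.9907
CI: (108.0093, 115.9907)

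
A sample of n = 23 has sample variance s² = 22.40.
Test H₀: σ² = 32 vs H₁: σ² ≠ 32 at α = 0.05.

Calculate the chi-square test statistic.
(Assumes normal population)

df = n - 1 = 22
χ² = (n-1)s²/σ₀² = 22×22.40/32 = 15.4000
Critical values: χ²_{0.975,22} = 10.982, χ²_{0.025,22} = 36.781
Rejection region: χ² < 10.982 or χ² > 36.781
Decision: fail to reject H₀

Answer: χ² = 15.4000, fail to reject H₀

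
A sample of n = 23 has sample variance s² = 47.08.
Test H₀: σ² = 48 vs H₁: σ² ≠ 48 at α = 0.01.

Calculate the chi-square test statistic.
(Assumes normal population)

df = n - 1 = 22
χ² = (n-1)s²/σ₀² = 22×47.08/48 = 21.5783
Critical values: χ²_{0.995,22} = 8.643, χ²_{0.005,22} = 42.796
Rejection region: χ² < 8.643 or χ² > 42.796
Decision: fail to reject H₀

Answer: χ² = 21.5783, fail to reject H₀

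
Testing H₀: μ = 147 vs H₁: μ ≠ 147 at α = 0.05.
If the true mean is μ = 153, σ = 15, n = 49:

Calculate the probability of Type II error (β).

SE = σ/√n = 15/√49 = 2.1429
Critical values: μ₀ ± z_0.025×SE = 147 ± 1.960×2.1429
Acceptance region: (142.7999, 151.2001)
Under H₁ (μ = 153): z_high = (151.2001 - 153)/2.1429 = -0.8399, z_low = (142.7999 - 153)/2.1429 = -4.7600
β = P(not reject | H₁) = Φ(-0.8399) - Φ(-4.7600) ≈ 0.2005

Answer: β ≈ 0.2005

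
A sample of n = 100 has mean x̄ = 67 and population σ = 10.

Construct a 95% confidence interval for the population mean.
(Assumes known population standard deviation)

Confidence level: 95%, α = 0.05
z_0.025 = 1.960
SE = σ/√n = 10/√100 = 1.0000
Margin of error = 1.960 × 1.0000 = 1.9600
CI: x̄ ± margin = 67 ± 1.9600
CI: (65.0400, 68.9600)

Answer: (65.0400, 68.9600)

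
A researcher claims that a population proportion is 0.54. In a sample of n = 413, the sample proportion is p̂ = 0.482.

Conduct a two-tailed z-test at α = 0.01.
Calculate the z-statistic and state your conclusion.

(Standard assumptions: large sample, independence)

Answer: z = -2.3649, fail to reject H₀

Derivation:
H₀: p = 0.54, H₁: p ≠ 0.54
Standard error: SE = √(p₀(1-p₀)/n) = √(0.54×0.46/413) = 0.024525
z-statistic: z = (p̂ - p₀)/SE = (0.482 - 0.54)/0.024525 = -2.3649
Critical value: z_0.005 = ±2.576
p-value = 0.0180
Decision: fail to reject H₀ at α = 0.01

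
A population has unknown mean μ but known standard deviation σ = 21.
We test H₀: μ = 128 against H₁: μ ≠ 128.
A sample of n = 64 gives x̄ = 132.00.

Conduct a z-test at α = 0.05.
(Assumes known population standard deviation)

Standard error: SE = σ/√n = 21/√64 = 2.6250
z-statistic: z = (x̄ - μ₀)/SE = (132.00 - 128)/2.6250 = 1.5238
Critical value: ±1.960
p-value = 0.1276
Decision: fail to reject H₀

Answer: z = 1.5238, fail to reject H₀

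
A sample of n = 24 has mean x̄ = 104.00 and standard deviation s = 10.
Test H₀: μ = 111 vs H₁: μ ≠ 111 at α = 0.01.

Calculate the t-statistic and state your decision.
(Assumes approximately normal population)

df = n - 1 = 23
SE = s/√n = 10/√24 = 2.0412
t = (x̄ - μ₀)/SE = (104.00 - 111)/2.0412 = -3.4294
Critical value: t_{0.005,23} = ±2.807
p-value ≈ 0.0023
Decision: reject H₀

Answer: t = -3.4294, reject H₀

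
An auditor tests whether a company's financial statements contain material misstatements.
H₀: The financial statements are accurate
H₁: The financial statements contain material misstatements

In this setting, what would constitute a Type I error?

Answer: Concluding the statements are misstated when they are actually accurate

Derivation:
A Type I error (probability α) occurs when we reject a true H₀.
A Type II error (probability β) occurs when we fail to reject a false H₀.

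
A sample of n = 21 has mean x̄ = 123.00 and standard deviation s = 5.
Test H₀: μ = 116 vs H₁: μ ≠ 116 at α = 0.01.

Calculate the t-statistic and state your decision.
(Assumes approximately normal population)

Answer: t = 6.4155, reject H₀

Derivation:
df = n - 1 = 20
SE = s/√n = 5/√21 = 1.0911
t = (x̄ - μ₀)/SE = (123.00 - 116)/1.0911 = 6.4155
Critical value: t_{0.005,20} = ±2.845
p-value < 0.0001
Decision: reject H₀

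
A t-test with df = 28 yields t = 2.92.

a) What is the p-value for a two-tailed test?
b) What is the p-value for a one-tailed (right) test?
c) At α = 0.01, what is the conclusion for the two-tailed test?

Using t-distribution with df = 28:
a) Two-tailed: p = 2×P(T > 2.92) = 0.0068
b) One-tailed: p = P(T > 2.92) = 0.0034
c) 0.0068 < 0.01, reject H₀

Answer: a) 0.0068, b) 0.0034, c) reject H₀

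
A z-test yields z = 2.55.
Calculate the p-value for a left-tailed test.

Answer: p-value ≈ 0.9946

Derivation:
For z = 2.55:
p = P(Z < 2.55) = Φ(2.55) = 0.9946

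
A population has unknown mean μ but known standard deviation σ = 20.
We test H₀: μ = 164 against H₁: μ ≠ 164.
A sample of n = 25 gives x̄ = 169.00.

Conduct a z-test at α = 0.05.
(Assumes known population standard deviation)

Answer: z = 1.2500, fail to reject H₀

Derivation:
Standard error: SE = σ/√n = 20/√25 = 4.0000
z-statistic: z = (x̄ - μ₀)/SE = (169.00 - 164)/4.0000 = 1.2500
Critical value: ±1.960
p-value = 0.2113
Decision: fail to reject H₀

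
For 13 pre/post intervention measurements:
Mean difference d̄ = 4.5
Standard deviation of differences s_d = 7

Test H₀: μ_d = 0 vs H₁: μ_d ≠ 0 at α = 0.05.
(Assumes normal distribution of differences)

Answer: t = 2.3178, reject H₀

Derivation:
df = n - 1 = 12
SE = s_d/√n = 7/√13 = 1.9415
t = d̄/SE = 4.5/1.9415 = 2.3178
Critical value: t_{0.025,12} = ±2.179
p-value ≈ 0.0389
Decision: reject H₀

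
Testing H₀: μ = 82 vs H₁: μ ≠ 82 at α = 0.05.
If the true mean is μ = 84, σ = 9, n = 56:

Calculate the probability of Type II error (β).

SE = σ/√n = 9/√56 = 1.2027
Critical values: μ₀ ± z_0.025×SE = 82 ± 1.960×1.2027
Acceptance region: (79.6427, 84.3573)
Under H₁ (μ = 84): z_high = (84.3573 - 84)/1.2027 = 0.2971, z_low = (79.6427 - 84)/1.2027 = -3.6229
β = P(not reject | H₁) = Φ(0.2971) - Φ(-3.6229) ≈ 0.6167

Answer: β ≈ 0.6167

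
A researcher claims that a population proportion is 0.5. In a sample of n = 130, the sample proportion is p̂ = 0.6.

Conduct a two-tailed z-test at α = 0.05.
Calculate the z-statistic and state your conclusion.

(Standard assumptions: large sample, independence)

Answer: z = 2.2803, reject H₀

Derivation:
H₀: p = 0.5, H₁: p ≠ 0.5
Standard error: SE = √(p₀(1-p₀)/n) = √(0.5×0.5/130) = 0.043853
z-statistic: z = (p̂ - p₀)/SE = (0.6 - 0.5)/0.043853 = 2.2803
Critical value: z_0.025 = ±1.960
p-value = 0.0226
Decision: reject H₀ at α = 0.05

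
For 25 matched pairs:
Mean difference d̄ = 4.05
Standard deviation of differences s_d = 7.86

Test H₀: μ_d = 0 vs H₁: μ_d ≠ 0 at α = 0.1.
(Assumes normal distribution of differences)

Answer: t = 2.5763, reject H₀

Derivation:
df = n - 1 = 24
SE = s_d/√n = 7.86/√25 = 1.5720
t = d̄/SE = 4.05/1.5720 = 2.5763
Critical value: t_{0.05,24} = ±1.711
p-value ≈ 0.0166
Decision: reject H₀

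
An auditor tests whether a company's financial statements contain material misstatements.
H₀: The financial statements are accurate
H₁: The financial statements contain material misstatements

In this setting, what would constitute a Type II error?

A Type I error (probability α) occurs when we reject a true H₀.
A Type II error (probability β) occurs when we fail to reject a false H₀.

Answer: Failing to detect material misstatements that are actually present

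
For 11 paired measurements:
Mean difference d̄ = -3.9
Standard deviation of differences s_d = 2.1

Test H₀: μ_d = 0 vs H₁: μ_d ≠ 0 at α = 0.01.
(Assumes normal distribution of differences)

Answer: t = -6.1592, reject H₀

Derivation:
df = n - 1 = 10
SE = s_d/√n = 2.1/√11 = 0.6332
t = d̄/SE = -3.9/0.6332 = -6.1592
Critical value: t_{0.005,10} = ±3.169
p-value ≈ 0.0001
Decision: reject H₀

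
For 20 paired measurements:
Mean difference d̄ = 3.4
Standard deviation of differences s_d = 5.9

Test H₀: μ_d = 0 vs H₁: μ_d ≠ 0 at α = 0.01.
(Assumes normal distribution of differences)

df = n - 1 = 19
SE = s_d/√n = 5.9/√20 = 1.3193
t = d̄/SE = 3.4/1.3193 = 2.5771
Critical value: t_{0.005,19} = ±2.861
p-value ≈ 0.0185
Decision: fail to reject H₀

Answer: t = 2.5771, fail to reject H₀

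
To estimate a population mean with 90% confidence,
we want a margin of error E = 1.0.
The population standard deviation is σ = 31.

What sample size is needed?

Answer: n = 2601

Derivation:
z_0.05 = 1.645
n = (z×σ/E)² = (1.645×31/1.0)²
n = 2600.4900
Round up: n = 2601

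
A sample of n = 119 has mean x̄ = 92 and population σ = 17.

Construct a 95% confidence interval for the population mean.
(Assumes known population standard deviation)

Answer: (88.9455, 95.0545)

Derivation:
Confidence level: 95%, α = 0.05
z_0.025 = 1.960
SE = σ/√n = 17/√119 = 1.5584
Margin of error = 1.960 × 1.5584 = 3.0545
CI: x̄ ± margin = 92 ± 3.0545
CI: (88.9455, 95.0545)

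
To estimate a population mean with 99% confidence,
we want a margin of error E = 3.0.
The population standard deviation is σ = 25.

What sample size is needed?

z_0.005 = 2.576
n = (z×σ/E)² = (2.576×25/3.0)²
n = 460.8178
Round up: n = 461

Answer: n = 461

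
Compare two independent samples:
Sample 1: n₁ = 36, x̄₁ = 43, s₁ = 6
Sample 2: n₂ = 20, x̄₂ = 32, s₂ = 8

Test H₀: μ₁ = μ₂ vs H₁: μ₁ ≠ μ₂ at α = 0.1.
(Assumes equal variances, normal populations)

Answer: t = 5.8247, reject H₀

Derivation:
Pooled variance: s²_p = [35×6² + 19×8²]/(54) = 45.8519
s_p = 6.7714
SE = s_p×√(1/n₁ + 1/n₂) = 6.7714×√(1/36 + 1/20) = 1.8885
t = (x̄₁ - x̄₂)/SE = (43 - 32)/1.8885 = 5.8247
df = 54, t-critical = ±1.674
Decision: reject H₀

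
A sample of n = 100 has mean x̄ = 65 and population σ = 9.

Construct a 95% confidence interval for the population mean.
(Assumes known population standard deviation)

Answer: (63.2360, 66.7640)

Derivation:
Confidence level: 95%, α = 0.05
z_0.025 = 1.960
SE = σ/√n = 9/√100 = 0.9000
Margin of error = 1.960 × 0.9000 = 1.7640
CI: x̄ ± margin = 65 ± 1.7640
CI: (63.2360, 66.7640)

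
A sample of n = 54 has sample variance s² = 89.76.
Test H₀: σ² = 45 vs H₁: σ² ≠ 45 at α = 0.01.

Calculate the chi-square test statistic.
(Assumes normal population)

df = n - 1 = 53
χ² = (n-1)s²/σ₀² = 53×89.76/45 = 105.7173
Critical values: χ²_{0.995,53} = 30.230, χ²_{0.005,53} = 83.253
Rejection region: χ² < 30.230 or χ² > 83.253
Decision: reject H₀

Answer: χ² = 105.7173, reject H₀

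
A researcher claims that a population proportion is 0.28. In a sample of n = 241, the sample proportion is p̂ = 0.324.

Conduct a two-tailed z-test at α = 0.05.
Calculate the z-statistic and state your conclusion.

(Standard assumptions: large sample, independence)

Answer: z = 1.5213, fail to reject H₀

Derivation:
H₀: p = 0.28, H₁: p ≠ 0.28
Standard error: SE = √(p₀(1-p₀)/n) = √(0.28×0.72/241) = 0.028923
z-statistic: z = (p̂ - p₀)/SE = (0.324 - 0.28)/0.028923 = 1.5213
Critical value: z_0.025 = ±1.960
p-value = 0.1282
Decision: fail to reject H₀ at α = 0.05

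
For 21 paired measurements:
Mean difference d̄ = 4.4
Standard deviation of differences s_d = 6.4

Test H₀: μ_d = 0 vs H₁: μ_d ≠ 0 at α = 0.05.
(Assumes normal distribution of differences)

Answer: t = 3.1505, reject H₀

Derivation:
df = n - 1 = 20
SE = s_d/√n = 6.4/√21 = 1.3966
t = d̄/SE = 4.4/1.3966 = 3.1505
Critical value: t_{0.025,20} = ±2.086
p-value ≈ 0.0050
Decision: reject H₀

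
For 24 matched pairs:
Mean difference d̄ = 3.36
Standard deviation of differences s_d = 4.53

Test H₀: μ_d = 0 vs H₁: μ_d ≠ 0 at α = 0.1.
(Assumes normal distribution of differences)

Answer: t = 3.6336, reject H₀

Derivation:
df = n - 1 = 23
SE = s_d/√n = 4.53/√24 = 0.9247
t = d̄/SE = 3.36/0.9247 = 3.6336
Critical value: t_{0.05,23} = ±1.714
p-value ≈ 0.0014
Decision: reject H₀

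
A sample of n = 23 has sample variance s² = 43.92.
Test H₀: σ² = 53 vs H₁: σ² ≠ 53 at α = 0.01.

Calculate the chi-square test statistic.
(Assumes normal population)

Answer: χ² = 18.2309, fail to reject H₀

Derivation:
df = n - 1 = 22
χ² = (n-1)s²/σ₀² = 22×43.92/53 = 18.2309
Critical values: χ²_{0.995,22} = 8.643, χ²_{0.005,22} = 42.796
Rejection region: χ² < 8.643 or χ² > 42.796
Decision: fail to reject H₀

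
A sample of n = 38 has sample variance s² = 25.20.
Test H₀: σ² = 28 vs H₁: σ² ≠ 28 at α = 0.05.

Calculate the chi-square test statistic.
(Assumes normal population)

Answer: χ² = 33.3000, fail to reject H₀

Derivation:
df = n - 1 = 37
χ² = (n-1)s²/σ₀² = 37×25.20/28 = 33.3000
Critical values: χ²_{0.975,37} = 22.106, χ²_{0.025,37} = 55.668
Rejection region: χ² < 22.106 or χ² > 55.668
Decision: fail to reject H₀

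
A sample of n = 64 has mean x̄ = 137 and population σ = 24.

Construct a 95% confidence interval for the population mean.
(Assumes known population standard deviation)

Confidence level: 95%, α = 0.05
z_0.025 = 1.960
SE = σ/√n = 24/√64 = 3.0000
Margin of error = 1.960 × 3.0000 = 5.8800
CI: x̄ ± margin = 137 ± 5.8800
CI: (131.1200, 142.8800)

Answer: (131.1200, 142.8800)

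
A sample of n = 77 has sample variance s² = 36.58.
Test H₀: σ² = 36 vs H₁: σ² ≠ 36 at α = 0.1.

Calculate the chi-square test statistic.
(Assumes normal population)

df = n - 1 = 76
χ² = (n-1)s²/σ₀² = 76×36.58/36 = 77.2244
Critical values: χ²_{0.95,76} = 56.920, χ²_{0.05,76} = 97.351
Rejection region: χ² < 56.920 or χ² > 97.351
Decision: fail to reject H₀

Answer: χ² = 77.2244, fail to reject H₀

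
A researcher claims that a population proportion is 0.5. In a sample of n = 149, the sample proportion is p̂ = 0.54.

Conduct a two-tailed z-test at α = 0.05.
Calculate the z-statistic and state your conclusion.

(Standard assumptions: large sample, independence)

Answer: z = 0.9765, fail to reject H₀

Derivation:
H₀: p = 0.5, H₁: p ≠ 0.5
Standard error: SE = √(p₀(1-p₀)/n) = √(0.5×0.5/149) = 0.040962
z-statistic: z = (p̂ - p₀)/SE = (0.54 - 0.5)/0.040962 = 0.9765
Critical value: z_0.025 = ±1.960
p-value = 0.3288
Decision: fail to reject H₀ at α = 0.05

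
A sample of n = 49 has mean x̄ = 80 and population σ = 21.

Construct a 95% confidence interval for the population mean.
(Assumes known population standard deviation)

Answer: (74.1200, 85.8800)

Derivation:
Confidence level: 95%, α = 0.05
z_0.025 = 1.960
SE = σ/√n = 21/√49 = 3.0000
Margin of error = 1.960 × 3.0000 = 5.8800
CI: x̄ ± margin = 80 ± 5.8800
CI: (74.1200, 85.8800)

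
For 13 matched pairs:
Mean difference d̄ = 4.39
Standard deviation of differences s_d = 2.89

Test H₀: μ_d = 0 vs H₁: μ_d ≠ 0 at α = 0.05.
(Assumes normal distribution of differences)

Answer: t = 5.4772, reject H₀

Derivation:
df = n - 1 = 12
SE = s_d/√n = 2.89/√13 = 0.8015
t = d̄/SE = 4.39/0.8015 = 5.4772
Critical value: t_{0.025,12} = ±2.179
p-value ≈ 0.0001
Decision: reject H₀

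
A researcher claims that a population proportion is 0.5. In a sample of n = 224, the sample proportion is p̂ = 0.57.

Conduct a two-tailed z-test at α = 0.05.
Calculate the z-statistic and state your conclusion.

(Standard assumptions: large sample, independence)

H₀: p = 0.5, H₁: p ≠ 0.5
Standard error: SE = √(p₀(1-p₀)/n) = √(0.5×0.5/224) = 0.033408
z-statistic: z = (p̂ - p₀)/SE = (0.57 - 0.5)/0.033408 = 2.0953
Critical value: z_0.025 = ±1.960
p-value = 0.0361
Decision: reject H₀ at α = 0.05

Answer: z = 2.0953, reject H₀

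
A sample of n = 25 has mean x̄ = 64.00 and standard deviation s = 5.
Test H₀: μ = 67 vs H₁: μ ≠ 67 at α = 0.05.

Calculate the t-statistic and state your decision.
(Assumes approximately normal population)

df = n - 1 = 24
SE = s/√n = 5/√25 = 1.0000
t = (x̄ - μ₀)/SE = (64.00 - 67)/1.0000 = -3.0000
Critical value: t_{0.025,24} = ±2.064
p-value ≈ 0.0062
Decision: reject H₀

Answer: t = -3.0000, reject H₀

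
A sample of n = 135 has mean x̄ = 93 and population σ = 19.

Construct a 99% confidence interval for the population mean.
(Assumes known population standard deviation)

Answer: (88.7875, 97.2125)

Derivation:
Confidence level: 99%, α = 0.01
z_0.005 = 2.576
SE = σ/√n = 19/√135 = 1.6353
Margin of error = 2.576 × 1.6353 = 4.2125
CI: x̄ ± margin = 93 ± 4.2125
CI: (88.7875, 97.2125)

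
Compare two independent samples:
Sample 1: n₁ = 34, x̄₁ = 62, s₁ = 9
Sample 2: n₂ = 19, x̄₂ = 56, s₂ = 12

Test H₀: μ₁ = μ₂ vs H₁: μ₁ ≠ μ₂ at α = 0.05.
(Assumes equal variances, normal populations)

Pooled variance: s²_p = [33×9² + 18×12²]/(51) = 103.2353
s_p = 10.1605
SE = s_p×√(1/n₁ + 1/n₂) = 10.1605×√(1/34 + 1/19) = 2.9103
t = (x̄₁ - x̄₂)/SE = (62 - 56)/2.9103 = 2.0616
df = 51, t-critical = ±2.008
Decision: reject H₀

Answer: t = 2.0616, reject H₀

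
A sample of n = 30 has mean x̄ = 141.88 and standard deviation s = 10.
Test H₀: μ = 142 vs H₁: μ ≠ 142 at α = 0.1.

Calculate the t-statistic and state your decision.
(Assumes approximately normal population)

df = n - 1 = 29
SE = s/√n = 10/√30 = 1.8257
t = (x̄ - μ₀)/SE = (141.88 - 142)/1.8257 = -0.0657
Critical value: t_{0.05,29} = ±1.699
p-value ≈ 0.9481
Decision: fail to reject H₀

Answer: t = -0.0657, fail to reject H₀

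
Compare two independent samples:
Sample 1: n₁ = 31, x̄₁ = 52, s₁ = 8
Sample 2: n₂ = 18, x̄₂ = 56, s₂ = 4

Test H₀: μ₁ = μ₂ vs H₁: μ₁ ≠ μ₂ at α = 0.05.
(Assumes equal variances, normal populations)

Pooled variance: s²_p = [30×8² + 17×4²]/(47) = 46.6383
s_p = 6.8292
SE = s_p×√(1/n₁ + 1/n₂) = 6.8292×√(1/31 + 1/18) = 2.0237
t = (x̄₁ - x̄₂)/SE = (52 - 56)/2.0237 = -1.9766
df = 47, t-critical = ±2.012
Decision: fail to reject H₀

Answer: t = -1.9766, fail to reject H₀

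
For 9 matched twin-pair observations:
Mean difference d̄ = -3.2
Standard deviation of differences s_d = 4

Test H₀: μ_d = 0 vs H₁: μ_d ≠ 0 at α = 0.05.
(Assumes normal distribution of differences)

Answer: t = -2.4001, reject H₀

Derivation:
df = n - 1 = 8
SE = s_d/√n = 4/√9 = 1.3333
t = d̄/SE = -3.2/1.3333 = -2.4001
Critical value: t_{0.025,8} = ±2.306
p-value ≈ 0.0432
Decision: reject H₀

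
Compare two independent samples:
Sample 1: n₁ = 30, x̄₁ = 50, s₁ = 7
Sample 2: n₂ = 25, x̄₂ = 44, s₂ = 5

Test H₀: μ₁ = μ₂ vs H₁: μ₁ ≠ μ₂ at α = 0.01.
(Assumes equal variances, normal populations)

Pooled variance: s²_p = [29×7² + 24×5²]/(53) = 38.1321
s_p = 6.1751
SE = s_p×√(1/n₁ + 1/n₂) = 6.1751×√(1/30 + 1/25) = 1.6722
t = (x̄₁ - x̄₂)/SE = (50 - 44)/1.6722 = 3.5881
df = 53, t-critical = ±2.672
Decision: reject H₀

Answer: t = 3.5881, reject H₀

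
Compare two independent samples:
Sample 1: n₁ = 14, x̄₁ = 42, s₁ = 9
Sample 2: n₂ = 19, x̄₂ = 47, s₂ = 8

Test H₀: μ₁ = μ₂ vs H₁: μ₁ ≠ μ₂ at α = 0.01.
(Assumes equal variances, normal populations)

Pooled variance: s²_p = [13×9² + 18×8²]/(31) = 71.1290
s_p = 8.4338
SE = s_p×√(1/n₁ + 1/n₂) = 8.4338×√(1/14 + 1/19) = 2.9706
t = (x̄₁ - x̄₂)/SE = (42 - 47)/2.9706 = -1.6832
df = 31, t-critical = ±2.744
Decision: fail to reject H₀

Answer: t = -1.6832, fail to reject H₀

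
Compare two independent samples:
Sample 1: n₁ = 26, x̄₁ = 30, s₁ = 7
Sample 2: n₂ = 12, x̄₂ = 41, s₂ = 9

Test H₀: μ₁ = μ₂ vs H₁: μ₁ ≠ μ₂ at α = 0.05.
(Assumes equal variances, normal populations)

Pooled variance: s²_p = [25×7² + 11×9²]/(36) = 58.7778
s_p = 7.6667
SE = s_p×√(1/n₁ + 1/n₂) = 7.6667×√(1/26 + 1/12) = 2.6756
t = (x̄₁ - x̄₂)/SE = (30 - 41)/2.6756 = -4.1112
df = 36, t-critical = ±2.028
Decision: reject H₀

Answer: t = -4.1112, reject H₀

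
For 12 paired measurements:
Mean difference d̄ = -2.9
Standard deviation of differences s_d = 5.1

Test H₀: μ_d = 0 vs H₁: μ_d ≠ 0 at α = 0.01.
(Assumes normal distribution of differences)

df = n - 1 = 11
SE = s_d/√n = 5.1/√12 = 1.4722
t = d̄/SE = -2.9/1.4722 = -1.9698
Critical value: t_{0.005,11} = ±3.106
p-value ≈ 0.0746
Decision: fail to reject H₀

Answer: t = -1.9698, fail to reject H₀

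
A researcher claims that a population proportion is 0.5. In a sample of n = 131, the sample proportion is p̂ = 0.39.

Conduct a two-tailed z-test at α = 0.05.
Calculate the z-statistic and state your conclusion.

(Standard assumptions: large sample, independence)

H₀: p = 0.5, H₁: p ≠ 0.5
Standard error: SE = √(p₀(1-p₀)/n) = √(0.5×0.5/131) = 0.043685
z-statistic: z = (p̂ - p₀)/SE = (0.39 - 0.5)/0.043685 = -2.5180
Critical value: z_0.025 = ±1.960
p-value = 0.0118
Decision: reject H₀ at α = 0.05

Answer: z = -2.5180, reject H₀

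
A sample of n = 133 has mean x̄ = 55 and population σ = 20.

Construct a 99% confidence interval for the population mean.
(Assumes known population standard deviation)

Answer: (50.5327, 59.4673)

Derivation:
Confidence level: 99%, α = 0.01
z_0.005 = 2.576
SE = σ/√n = 20/√133 = 1.7342
Margin of error = 2.576 × 1.7342 = 4.4673
CI: x̄ ± margin = 55 ± 4.4673
CI: (50.5327, 59.4673)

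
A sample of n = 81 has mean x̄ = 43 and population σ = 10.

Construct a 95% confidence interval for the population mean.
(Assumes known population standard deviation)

Answer: (40.8222, 45.1778)

Derivation:
Confidence level: 95%, α = 0.05
z_0.025 = 1.960
SE = σ/√n = 10/√81 = 1.1111
Margin of error = 1.960 × 1.1111 = 2.1778
CI: x̄ ± margin = 43 ± 2.1778
CI: (40.8222, 45.1778)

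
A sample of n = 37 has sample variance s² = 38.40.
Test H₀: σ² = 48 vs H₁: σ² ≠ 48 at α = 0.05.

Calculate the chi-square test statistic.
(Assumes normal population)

df = n - 1 = 36
χ² = (n-1)s²/σ₀² = 36×38.40/48 = 28.8000
Critical values: χ²_{0.975,36} = 21.336, χ²_{0.025,36} = 54.437
Rejection region: χ² < 21.336 or χ² > 54.437
Decision: fail to reject H₀

Answer: χ² = 28.8000, fail to reject H₀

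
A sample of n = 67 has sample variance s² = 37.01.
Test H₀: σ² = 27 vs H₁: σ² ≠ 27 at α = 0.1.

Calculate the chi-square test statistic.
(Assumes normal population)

Answer: χ² = 90.4689, reject H₀

Derivation:
df = n - 1 = 66
χ² = (n-1)s²/σ₀² = 66×37.01/27 = 90.4689
Critical values: χ²_{0.95,66} = 48.305, χ²_{0.05,66} = 85.965
Rejection region: χ² < 48.305 or χ² > 85.965
Decision: reject H₀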